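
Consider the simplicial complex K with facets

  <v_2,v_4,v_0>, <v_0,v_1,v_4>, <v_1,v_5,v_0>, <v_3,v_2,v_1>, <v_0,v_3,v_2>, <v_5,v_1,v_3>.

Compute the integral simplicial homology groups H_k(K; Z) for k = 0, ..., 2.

K has 6 vertices, 12 edges, 6 triangles.
rank ∂_0 = 0, rank ∂_1 = 5 ⇒ b_0 = 6 − 0 − 5 = 1; all invariant factors of ∂_1 are 1 so no torsion. So H_0 ≅ Z.
rank ∂_1 = 5, rank ∂_2 = 6 ⇒ b_1 = 12 − 5 − 6 = 1; all invariant factors of ∂_2 are 1 so no torsion. So H_1 ≅ Z.
rank ∂_2 = 6, rank ∂_3 = 0 ⇒ b_2 = 6 − 6 − 0 = 0. So H_2 ≅ 0.

H_0 = Z,  H_1 = Z,  H_2 = 0.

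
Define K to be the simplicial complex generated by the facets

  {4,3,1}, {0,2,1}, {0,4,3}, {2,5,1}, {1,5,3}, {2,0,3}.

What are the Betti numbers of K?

b_0 = 1, b_1 = 1, b_2 = 0.

Fix the vertex order 0 < 1 < 2 < 3 < 4 < 5 and write every simplex with vertices in increasing order. Then dim K = 2 and the simplices of K are:

  0-simplices (6): [0], [1], [2], [3], [4], [5]
  1-simplices (12): [0,1], [0,2], [0,3], [0,4], [1,2], [1,3], [1,4], [1,5], [2,3], [2,5], [3,4], [3,5]
  2-simplices (6): [0,1,2], [0,2,3], [0,3,4], [1,2,5], [1,3,4], [1,3,5]

Hence C_0 ≅ Z^6, C_1 ≅ Z^12, C_2 ≅ Z^6.

The boundary map ∂_1: C_1 → C_0 maps an edge to its endpoints' difference, ∂[p,q] = q − p.
The resulting 6×12 matrix has rank 5, and its Smith normal form has invariant factors (1,1,1,1,1).

The boundary map ∂_2: C_2 → C_1 sends each 2-simplex [p,q,r] to [q,r] − [p,r] + [p,q]. For instance
  ∂[1,3,4] = [3,4] − [1,4] + [1,3],
  ∂[0,2,3] = [2,3] − [0,3] + [0,2].
As a 12×6 matrix over Z this has rank 6, with invariant factors (1,1,1,1,1,1).

Now H_k = ker ∂_k / im ∂_{k+1}, so:

  H_0: rank C_0 − rank ∂_1 = 6 − 5 = 1, and the invariant factors of ∂_1 are all 1, so H_0 ≅ Z.
  H_1: rank ker ∂_1 − rank ∂_2 = (12 − 5) − 6 = 1, and the invariant factors of ∂_2 are all 1, so H_1 ≅ Z.
  H_2: rank ker ∂_2 − rank ∂_3 = (6 − 6) − 0 = 0, and there is no ∂_3, so H_2 ≅ 0.

As a check, the Euler characteristic is 6 − 12 + 6 = 0, which agrees with 1 − 1 + 0 = 0.

Hence the Betti numbers are b_0 = 1, b_1 = 1, b_2 = 0.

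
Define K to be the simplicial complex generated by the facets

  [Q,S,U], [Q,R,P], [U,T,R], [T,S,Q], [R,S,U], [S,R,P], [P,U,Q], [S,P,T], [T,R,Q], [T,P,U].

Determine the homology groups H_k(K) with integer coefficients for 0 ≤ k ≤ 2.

Fix the vertex order P < Q < R < S < T < U and write every simplex with vertices in increasing order. Then dim K = 2 and the simplices of K are:

  0-simplices (6): P, Q, R, S, T, U
  1-simplices (15): PQ, PR, PS, PT, PU, QR, QS, QT, QU, RS, RT, RU, ST, SU, TU
  2-simplices (10): PQR, PQU, PRS, PST, PTU, QRT, QST, QSU, RSU, RTU

Hence C_0 ≅ Z^6, C_1 ≅ Z^15, C_2 ≅ Z^10.

The boundary map ∂_1: C_1 → C_0 is given by ∂[p,q] = [q] − [p]. For instance
  ∂QR = R − Q.
The resulting 6×15 matrix has rank 5, and its Smith normal form has invariant factors (1,1,1,1,1).

Boundary ∂_2: C_2 → C_1 acts by ∂[p,q,r] = [q,r] − [p,r] + [p,q]. For instance
  ∂PTU = TU − PU + PT,
  ∂PRS = RS − PS + PR.
As a 15×10 matrix over Z this has rank 10, with invariant factors (1,1,1,1,1,1,1,1,1,2).

Now H_k = ker ∂_k / im ∂_{k+1}, so:

  H_0: rank C_0 − rank ∂_1 = 6 − 5 = 1, and the invariant factors of ∂_1 are all 1, so H_0 = Z.
  H_1: rank ker ∂_1 − rank ∂_2 = (15 − 5) − 10 = 0, and ∂_2 has invariant factor 2 > 1, so H_1 = Z/2.
  H_2: rank ker ∂_2 − rank ∂_3 = (10 − 10) − 0 = 0, and there is no ∂_3, so H_2 = 0.

As a check, the Euler characteristic is 6 − 15 + 10 = 1, which agrees with 1 − 0 + 0 = 1.

H_0 ≅ Z,  H_1 ≅ Z/2,  H_2 = 0.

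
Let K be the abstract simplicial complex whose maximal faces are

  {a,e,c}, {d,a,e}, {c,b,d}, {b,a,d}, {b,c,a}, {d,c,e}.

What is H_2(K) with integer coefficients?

H_2 ≅ Z.

Fix the vertex order a < b < c < d < e and write every simplex with vertices in increasing order. Then dim K = 2 and the simplices of K are:

  0-simplices (5): a, b, c, d, e
  1-simplices (9): ab, ac, ad, ae, bc, bd, cd, ce, de
  2-simplices (6): abc, abd, ace, ade, bcd, cde

so the chain groups are C_0 ≅ Z^5, C_1 ≅ Z^9, C_2 ≅ Z^6.

∂_1: C_1 → C_0 maps an edge to its endpoints' difference, ∂[p,q] = q − p.
The 5×9 boundary matrix has rank 4 and Smith normal form diag(1,1,1,1).

The boundary map ∂_2: C_2 → C_1 maps a triangle to the signed sum of its edges. For instance
  ∂cde = de − ce + cd,
  ∂bcd = cd − bd + bc.
The 9×6 boundary matrix has rank 5 and Smith normal form diag(1,1,1,1,1).

Now H_k = ker ∂_k / im ∂_{k+1}, so:

  H_2: rank ker ∂_2 − rank ∂_3 = (6 − 5) − 0 = 1, and there is no ∂_3, so H_2 = Z.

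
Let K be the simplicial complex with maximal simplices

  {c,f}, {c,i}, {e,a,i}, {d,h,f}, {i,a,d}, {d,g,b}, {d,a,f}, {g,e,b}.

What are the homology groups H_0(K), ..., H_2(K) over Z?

H_0 = Z,  H_1 = Z^2,  H_2 = 0.

K has 9 vertices, 16 edges, 6 triangles.
rank ∂_0 = 0, rank ∂_1 = 8 ⇒ b_0 = 9 − 0 − 8 = 1; all invariant factors of ∂_1 are 1 so no torsion. So H_0 = Z.
rank ∂_1 = 8, rank ∂_2 = 6 ⇒ b_1 = 16 − 8 − 6 = 2; all invariant factors of ∂_2 are 1 so no torsion. So H_1 = Z^2.
rank ∂_2 = 6, rank ∂_3 = 0 ⇒ b_2 = 6 − 6 − 0 = 0. So H_2 = 0.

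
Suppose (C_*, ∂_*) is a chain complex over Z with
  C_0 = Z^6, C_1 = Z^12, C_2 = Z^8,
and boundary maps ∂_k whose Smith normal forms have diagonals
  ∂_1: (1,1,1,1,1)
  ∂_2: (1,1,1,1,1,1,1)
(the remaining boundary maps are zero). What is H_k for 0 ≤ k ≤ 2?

H_0: b_0 = 6 − 0 − 5 = 1; torsion from ∂_1 factors > 1: none. So H_0 = Z.
H_1: b_1 = 12 − 5 − 7 = 0; torsion from ∂_2 factors > 1: none. So H_1 = 0.
H_2: b_2 = 8 − 7 − 0 = 1; torsion from ∂_3 factors > 1: none. So H_2 = Z.

H_0 = Z,  H_1 = 0,  H_2 = Z.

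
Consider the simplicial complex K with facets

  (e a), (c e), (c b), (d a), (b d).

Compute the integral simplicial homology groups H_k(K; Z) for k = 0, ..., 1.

H_0 = Z,  H_1 = Z.

Order the vertices as a < b < c < d < e. Listing each simplex with vertices in this order, K has dimension 1 with simplices:

  0-simplices (5): a, b, c, d, e
  1-simplices (5): ad, ae, bc, bd, ce

Hence C_0 ≅ Z^5, C_1 ≅ Z^5.

Boundary ∂_1: C_1 → C_0 maps an edge to its endpoints' difference, ∂[p,q] = q − p.
The 5×5 boundary matrix has rank 4 and Smith normal form diag(1,1,1,1).

Reading off H_k = ker ∂_k / im ∂_{k+1}:

  H_0: rank C_0 − rank ∂_1 = 5 − 4 = 1, and the invariant factors of ∂_1 are all 1, so H_0 = Z.
  H_1: rank ker ∂_1 − rank ∂_2 = (5 − 4) − 0 = 1, and there is no ∂_2, so H_1 = Z.

As a check, the Euler characteristic is 5 − 5 = 0, which agrees with 1 − 1 = 0.
(K is a triangulation of the circle S^1.)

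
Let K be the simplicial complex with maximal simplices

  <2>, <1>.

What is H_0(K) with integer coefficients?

We work with the vertex ordering 1 < 2. The simplices of K, each written with vertices in increasing order, are:

  0-simplices (2): [1], [2]

giving chain groups C_0 ≅ Z^2.

Reading off H_k = ker ∂_k / im ∂_{k+1}:

  H_0: rank C_0 − rank ∂_1 = 2 − 0 = 2, and there is no ∂_1, so H_0 ≅ Z^2.

(K is a triangulation of a set of 2 points.)

H_0 = Z^2.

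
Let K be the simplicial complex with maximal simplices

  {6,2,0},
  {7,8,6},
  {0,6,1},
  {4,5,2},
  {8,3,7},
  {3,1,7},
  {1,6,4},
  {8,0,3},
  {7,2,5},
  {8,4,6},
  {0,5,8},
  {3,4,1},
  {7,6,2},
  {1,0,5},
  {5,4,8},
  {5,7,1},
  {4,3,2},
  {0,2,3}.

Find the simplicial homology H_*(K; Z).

Take the total order 0 < 1 < 2 < 3 < 4 < 5 < 6 < 7 < 8 on the vertex set. Then K (dimension 2) consists of the simplices:

  0-simplices (9): [0], [1], [2], [3], [4], [5], [6], [7], [8]
  1-simplices (27): (27 of them)
  2-simplices (18): [0,1,5], [0,1,6], [0,2,3], [0,2,6], [0,3,8], [0,5,8], [1,3,4], [1,3,7], [1,4,6], [1,5,7], [2,3,4], [2,4,5], [2,5,7], [2,6,7], [3,7,8], [4,5,8], [4,6,8], [6,7,8]

Hence C_0 ≅ Z^9, C_1 ≅ Z^27, C_2 ≅ Z^18.

∂_1: C_1 → C_0 sends each edge [p,q] (with p < q) to q − p. For instance
  ∂[2,6] = [6] − [2].
The 9×27 boundary matrix has rank 8 and Smith normal form diag(1,1,1,1,1,1,1,1).

∂_2: C_2 → C_1 sends each 2-simplex [p,q,r] to [q,r] − [p,r] + [p,q]. For instance
  ∂[2,4,5] = [4,5] − [2,5] + [2,4],
  ∂[1,3,7] = [3,7] − [1,7] + [1,3].
The 27×18 boundary matrix has rank 17 and Smith normal form diag(1,1,1,1,1,1,1,1,1,1,1,1,1,1,1,1,1).

Now H_k = ker ∂_k / im ∂_{k+1}, so:

  H_0: rank C_0 − rank ∂_1 = 9 − 8 = 1, and the invariant factors of ∂_1 are all 1, so H_0 = Z.
  H_1: rank ker ∂_1 − rank ∂_2 = (27 − 8) − 17 = 2, and the invariant factors of ∂_2 are all 1, so H_1 = Z^2.
  H_2: rank ker ∂_2 − rank ∂_3 = (18 − 17) − 0 = 1, and there is no ∂_3, so H_2 = Z.

H_0 ≅ Z,  H_1 ≅ Z^2,  H_2 ≅ Z.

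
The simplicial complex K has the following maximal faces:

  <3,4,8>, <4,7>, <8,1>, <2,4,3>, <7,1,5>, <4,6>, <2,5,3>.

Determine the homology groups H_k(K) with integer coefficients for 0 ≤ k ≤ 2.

Fix the vertex order 1 < 2 < 3 < 4 < 5 < 6 < 7 < 8 and write every simplex with vertices in increasing order. Then dim K = 2 and the simplices of K are:

  0-simplices (8): [1], [2], [3], [4], [5], [6], [7], [8]
  1-simplices (13): [1,5], [1,7], [1,8], [2,3], [2,4], [2,5], [3,4], [3,5], [3,8], [4,6], [4,7], [4,8], [5,7]
  2-simplices (4): [1,5,7], [2,3,4], [2,3,5], [3,4,8]

so the chain groups are C_0 ≅ Z^8, C_1 ≅ Z^13, C_2 ≅ Z^4.

∂_1: C_1 → C_0 maps an edge to its endpoints' difference, ∂[p,q] = q − p.
As a 8×13 matrix over Z this has rank 7, with invariant factors (1,1,1,1,1,1,1).

Boundary ∂_2: C_2 → C_1 maps a triangle to the signed sum of its edges. For instance
  ∂[1,5,7] = [5,7] − [1,7] + [1,5],
  ∂[2,3,4] = [3,4] − [2,4] + [2,3].
The 13×4 boundary matrix has rank 4 and Smith normal form diag(1,1,1,1).

Computing H_k = (kernel of ∂_k) / (image of ∂_{k+1}):

  H_0: rank C_0 − rank ∂_1 = 8 − 7 = 1, and the invariant factors of ∂_1 are all 1, so H_0 ≅ Z.
  H_1: rank ker ∂_1 − rank ∂_2 = (13 − 7) − 4 = 2, and the invariant factors of ∂_2 are all 1, so H_1 ≅ Z^2.
  H_2: rank ker ∂_2 − rank ∂_3 = (4 − 4) − 0 = 0, and there is no ∂_3, so H_2 ≅ 0.

H_0 = Z,  H_1 = Z^2,  H_2 = 0.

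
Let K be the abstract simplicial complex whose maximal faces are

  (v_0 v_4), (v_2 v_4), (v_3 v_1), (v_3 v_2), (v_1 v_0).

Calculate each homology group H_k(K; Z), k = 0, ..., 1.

H_0 = Z,  H_1 = Z.

Take the total order v_0 < v_1 < v_2 < v_3 < v_4 on the vertex set. Then K (dimension 1) consists of the simplices:

  0-simplices (5): [v_0], [v_1], [v_2], [v_3], [v_4]
  1-simplices (5): [v_0,v_1], [v_0,v_4], [v_1,v_3], [v_2,v_3], [v_2,v_4]

giving chain groups C_0 ≅ Z^5, C_1 ≅ Z^5.

Boundary ∂_1: C_1 → C_0 is given by ∂[p,q] = [q] − [p]. For instance
  ∂[v_0,v_1] = [v_1] − [v_0].
The 5×5 boundary matrix has rank 4 and Smith normal form diag(1,1,1,1).

From H_k ≅ ker(∂_k) / im(∂_{k+1}) we obtain:

  H_0: rank C_0 − rank ∂_1 = 5 − 4 = 1, and the invariant factors of ∂_1 are all 1, so H_0 ≅ Z.
  H_1: rank ker ∂_1 − rank ∂_2 = (5 − 4) − 0 = 1, and there is no ∂_2, so H_1 ≅ Z.

As a check, the Euler characteristic is 5 − 5 = 0, which agrees with 1 − 1 = 0.
(K is a triangulation of the circle S^1.)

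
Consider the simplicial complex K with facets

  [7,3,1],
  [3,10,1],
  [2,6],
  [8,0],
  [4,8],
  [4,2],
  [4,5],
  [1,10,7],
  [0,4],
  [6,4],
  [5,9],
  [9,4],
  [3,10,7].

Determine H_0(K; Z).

H_0 = Z^2.

Order the vertices as 0 < 1 < 2 < 3 < 4 < 5 < 6 < 7 < 8 < 9 < 10. Listing each simplex with vertices in this order, K has dimension 2 with simplices:

  0-simplices (11): [0], [1], [2], [3], [4], [5], [6], [7], [8], [9], [10]
  1-simplices (15): [0,4], [0,8], [1,3], [1,7], [1,10], [2,4], [2,6], [3,7], [3,10], [4,5], [4,6], [4,8], [4,9], [5,9], [7,10]
  2-simplices (4): [1,3,7], [1,3,10], [1,7,10], [3,7,10]

so the chain groups are C_0 ≅ Z^11, C_1 ≅ Z^15, C_2 ≅ Z^4.

Boundary ∂_1: C_1 → C_0 sends each edge [p,q] (with p < q) to q − p.
The 11×15 boundary matrix has rank 9 and Smith normal form diag(1,1,1,1,1,1,1,1,1).

The boundary map ∂_2: C_2 → C_1 sends each 2-simplex [p,q,r] to [q,r] − [p,r] + [p,q]. For instance
  ∂[1,7,10] = [7,10] − [1,10] + [1,7],
  ∂[1,3,7] = [3,7] − [1,7] + [1,3].
The 15×4 boundary matrix has rank 3 and Smith normal form diag(1,1,1).

From H_k ≅ ker(∂_k) / im(∂_{k+1}) we obtain:

  H_0: rank C_0 − rank ∂_1 = 11 − 9 = 2, and the invariant factors of ∂_1 are all 1, so H_0 ≅ Z^2.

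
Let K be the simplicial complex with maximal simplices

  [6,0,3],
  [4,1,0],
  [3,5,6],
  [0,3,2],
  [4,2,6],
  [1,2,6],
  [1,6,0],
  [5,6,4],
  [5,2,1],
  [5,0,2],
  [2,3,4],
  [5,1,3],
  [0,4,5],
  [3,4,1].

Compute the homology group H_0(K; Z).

H_0 ≅ Z.

Fix the vertex order 0 < 1 < 2 < 3 < 4 < 5 < 6 and write every simplex with vertices in increasing order. Then dim K = 2 and the simplices of K are:

  0-simplices (7): [0], [1], [2], [3], [4], [5], [6]
  1-simplices (21): [0,1], [0,2], [0,3], [0,4], [0,5], [0,6], [1,2], [1,3], [1,4], [1,5], [1,6], [2,3], [2,4], [2,5], [2,6], [3,4], [3,5], [3,6], [4,5], [4,6], [5,6]
  2-simplices (14): [0,1,4], [0,1,6], [0,2,3], [0,2,5], [0,3,6], [0,4,5], [1,2,5], [1,2,6], [1,3,4], [1,3,5], [2,3,4], [2,4,6], [3,5,6], [4,5,6]

so the chain groups are C_0 ≅ Z^7, C_1 ≅ Z^21, C_2 ≅ Z^14.

The boundary map ∂_1: C_1 → C_0 is given by ∂[p,q] = [q] − [p]. For instance
  ∂[2,3] = [3] − [2].
This gives a 7×21 integer matrix of rank 6; reducing to Smith normal form yields diagonal entries (1,1,1,1,1,1).

Boundary ∂_2: C_2 → C_1 maps a triangle to the signed sum of its edges. For instance
  ∂[1,2,6] = [2,6] − [1,6] + [1,2],
  ∂[3,5,6] = [5,6] − [3,6] + [3,5].
This gives a 21×14 integer matrix of rank 13; reducing to Smith normal form yields diagonal entries (1,1,1,1,1,1,1,1,1,1,1,1,1).

Computing H_k = (kernel of ∂_k) / (image of ∂_{k+1}):

  H_0: rank C_0 − rank ∂_1 = 7 − 6 = 1, and the invariant factors of ∂_1 are all 1, so H_0 ≅ Z.

(K is a triangulation of the torus T^2.)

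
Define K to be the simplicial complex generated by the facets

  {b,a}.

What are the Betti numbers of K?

b_0 = 1, b_1 = 0.

Fix the vertex order a < b and write every simplex with vertices in increasing order. Then dim K = 1 and the simplices of K are:

  0-simplices (2): a, b
  1-simplices (1): ab

Hence C_0 ≅ Z^2, C_1 ≅ Z^1.

∂_1: C_1 → C_0 sends each edge [p,q] (with p < q) to q − p.
As a 2×1 matrix over Z this has rank 1, with invariant factors (1).

Computing H_k = (kernel of ∂_k) / (image of ∂_{k+1}):

  H_0: rank C_0 − rank ∂_1 = 2 − 1 = 1, and the invariant factors of ∂_1 are all 1, so H_0 = Z.
  H_1: rank ker ∂_1 − rank ∂_2 = (1 − 1) − 0 = 0, and there is no ∂_2, so H_1 = 0.

Hence the Betti numbers are b_0 = 1, b_1 = 0.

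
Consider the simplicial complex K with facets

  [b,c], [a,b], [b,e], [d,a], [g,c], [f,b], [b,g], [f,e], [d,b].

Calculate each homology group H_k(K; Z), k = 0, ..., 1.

We work with the vertex ordering a < b < c < d < e < f < g. The simplices of K, each written with vertices in increasing order, are:

  0-simplices (7): a, b, c, d, e, f, g
  1-simplices (9): ab, ad, bc, bd, be, bf, bg, cg, ef

giving chain groups C_0 ≅ Z^7, C_1 ≅ Z^9.

The boundary map ∂_1: C_1 → C_0 is given by ∂[p,q] = [q] − [p]. For instance
  ∂bf = f − b.
This gives a 7×9 integer matrix of rank 6; reducing to Smith normal form yields diagonal entries (1,1,1,1,1,1).

Reading off H_k = ker ∂_k / im ∂_{k+1}:

  H_0: rank C_0 − rank ∂_1 = 7 − 6 = 1, and the invariant factors of ∂_1 are all 1, so H_0 = Z.
  H_1: rank ker ∂_1 − rank ∂_2 = (9 − 6) − 0 = 3, and there is no ∂_2, so H_1 = Z^3.

As a check, the Euler characteristic is 7 − 9 = -2, which agrees with 1 − 3 = -2.
(K is a triangulation of a wedge of 3 circles.)

H_0 = Z,  H_1 = Z^3.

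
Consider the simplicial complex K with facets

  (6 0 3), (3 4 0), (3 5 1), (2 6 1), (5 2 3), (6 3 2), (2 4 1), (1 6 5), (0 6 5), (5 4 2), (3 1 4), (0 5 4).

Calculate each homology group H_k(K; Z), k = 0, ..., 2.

H_0 ≅ Z,  H_1 ≅ Z/2,  H_2 = 0.

Fix the vertex order 0 < 1 < 2 < 3 < 4 < 5 < 6 and write every simplex with vertices in increasing order. Then dim K = 2 and the simplices of K are:

  0-simplices (7): [0], [1], [2], [3], [4], [5], [6]
  1-simplices (18): [0,3], [0,4], [0,5], [0,6], [1,2], [1,3], [1,4], [1,5], [1,6], [2,3], [2,4], [2,5], [2,6], [3,4], [3,5], [3,6], [4,5], [5,6]
  2-simplices (12): [0,3,4], [0,3,6], [0,4,5], [0,5,6], [1,2,4], [1,2,6], [1,3,4], [1,3,5], [1,5,6], [2,3,5], [2,3,6], [2,4,5]

so the chain groups are C_0 ≅ Z^7, C_1 ≅ Z^18, C_2 ≅ Z^12.

Boundary ∂_1: C_1 → C_0 is given by ∂[p,q] = [q] − [p].
As a 7×18 matrix over Z this has rank 6, with invariant factors (1,1,1,1,1,1).

∂_2: C_2 → C_1 maps a triangle to the signed sum of its edges. For instance
  ∂[1,3,5] = [3,5] − [1,5] + [1,3],
  ∂[0,3,6] = [3,6] − [0,6] + [0,3].
This gives a 18×12 integer matrix of rank 12; reducing to Smith normal form yields diagonal entries (1,1,1,1,1,1,1,1,1,1,1,2).

Computing H_k = (kernel of ∂_k) / (image of ∂_{k+1}):

  H_0: rank C_0 − rank ∂_1 = 7 − 6 = 1, and the invariant factors of ∂_1 are all 1, so H_0 = Z.
  H_1: rank ker ∂_1 − rank ∂_2 = (18 − 6) − 12 = 0, and ∂_2 has invariant factor 2 > 1, so H_1 = Z/2.
  H_2: rank ker ∂_2 − rank ∂_3 = (12 − 12) − 0 = 0, and there is no ∂_3, so H_2 = 0.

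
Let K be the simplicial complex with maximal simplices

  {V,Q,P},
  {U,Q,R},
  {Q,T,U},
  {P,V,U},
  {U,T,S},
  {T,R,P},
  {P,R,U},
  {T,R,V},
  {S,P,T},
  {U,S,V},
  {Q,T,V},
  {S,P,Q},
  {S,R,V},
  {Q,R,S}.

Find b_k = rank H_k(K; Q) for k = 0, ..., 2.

Take the total order P < Q < R < S < T < U < V on the vertex set. Then K (dimension 2) consists of the simplices:

  0-simplices (7): P, Q, R, S, T, U, V
  1-simplices (21): PQ, PR, PS, PT, PU, PV, QR, QS, QT, QU, QV, RS, RT, RU, RV, ST, SU, SV, TU, TV, UV
  2-simplices (14): PQS, PQV, PRT, PRU, PST, PUV, QRS, QRU, QTU, QTV, RSV, RTV, STU, SUV

giving chain groups C_0 ≅ Z^7, C_1 ≅ Z^21, C_2 ≅ Z^14.

∂_1: C_1 → C_0 is given by ∂[p,q] = [q] − [p].
The resulting 7×21 matrix has rank 6, and its Smith normal form has invariant factors (1,1,1,1,1,1).

The boundary map ∂_2: C_2 → C_1 sends each 2-simplex [p,q,r] to [q,r] − [p,r] + [p,q]. For instance
  ∂PRU = RU − PU + PR,
  ∂QTV = TV − QV + QT.
As a 21×14 matrix over Z this has rank 13, with invariant factors (1,1,1,1,1,1,1,1,1,1,1,1,1).

Now H_k = ker ∂_k / im ∂_{k+1}, so:

  H_0: rank C_0 − rank ∂_1 = 7 − 6 = 1, and the invariant factors of ∂_1 are all 1, so H_0 ≅ Z.
  H_1: rank ker ∂_1 − rank ∂_2 = (21 − 6) − 13 = 2, and the invariant factors of ∂_2 are all 1, so H_1 ≅ Z^2.
  H_2: rank ker ∂_2 − rank ∂_3 = (14 − 13) − 0 = 1, and there is no ∂_3, so H_2 ≅ Z.

Hence the Betti numbers are b_0 = 1, b_1 = 2, b_2 = 1.

b_0 = 1, b_1 = 2, b_2 = 1.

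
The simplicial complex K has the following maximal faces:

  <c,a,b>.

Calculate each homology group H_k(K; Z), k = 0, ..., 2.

Take the total order a < b < c on the vertex set. Then K (dimension 2) consists of the simplices:

  0-simplices (3): a, b, c
  1-simplices (3): ab, ac, bc
  2-simplices (1): abc

Hence C_0 ≅ Z^3, C_1 ≅ Z^3, C_2 ≅ Z^1.

∂_1: C_1 → C_0 maps an edge to its endpoints' difference, ∂[p,q] = q − p.
As a 3×3 matrix over Z this has rank 2, with invariant factors (1,1).

Boundary ∂_2: C_2 → C_1 sends each 2-simplex [p,q,r] to [q,r] − [p,r] + [p,q]. For instance
  ∂abc = bc − ac + ab.
The 3×1 boundary matrix has rank 1 and Smith normal form diag(1).

Now H_k = ker ∂_k / im ∂_{k+1}, so:

  H_0: rank C_0 − rank ∂_1 = 3 − 2 = 1, and the invariant factors of ∂_1 are all 1, so H_0 = Z.
  H_1: rank ker ∂_1 − rank ∂_2 = (3 − 2) − 1 = 0, and the invariant factors of ∂_2 are all 1, so H_1 = 0.
  H_2: rank ker ∂_2 − rank ∂_3 = (1 − 1) − 0 = 0, and there is no ∂_3, so H_2 = 0.

H_0 = Z,  H_1 = 0,  H_2 = 0.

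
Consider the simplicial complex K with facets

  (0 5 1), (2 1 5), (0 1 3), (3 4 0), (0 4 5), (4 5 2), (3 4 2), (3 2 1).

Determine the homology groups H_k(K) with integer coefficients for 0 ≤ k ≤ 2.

K has 6 vertices, 12 edges, 8 triangles.
rank ∂_0 = 0, rank ∂_1 = 5 ⇒ b_0 = 6 − 0 − 5 = 1; all invariant factors of ∂_1 are 1 so no torsion. So H_0 = Z.
rank ∂_1 = 5, rank ∂_2 = 7 ⇒ b_1 = 12 − 5 − 7 = 0; all invariant factors of ∂_2 are 1 so no torsion. So H_1 = 0.
rank ∂_2 = 7, rank ∂_3 = 0 ⇒ b_2 = 8 − 7 − 0 = 1. So H_2 = Z.

H_0 = Z,  H_1 = 0,  H_2 = Z.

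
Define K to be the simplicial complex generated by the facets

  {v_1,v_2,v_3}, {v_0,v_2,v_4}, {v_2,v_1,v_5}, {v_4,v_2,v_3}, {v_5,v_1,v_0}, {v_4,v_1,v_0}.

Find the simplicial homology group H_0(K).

Order the vertices as v_0 < v_1 < v_2 < v_3 < v_4 < v_5. Listing each simplex with vertices in this order, K has dimension 2 with simplices:

  0-simplices (6): [v_0], [v_1], [v_2], [v_3], [v_4], [v_5]
  1-simplices (12): [v_0,v_1], [v_0,v_2], [v_0,v_4], [v_0,v_5], [v_1,v_2], [v_1,v_3], [v_1,v_4], [v_1,v_5], [v_2,v_3], [v_2,v_4], [v_2,v_5], [v_3,v_4]
  2-simplices (6): [v_0,v_1,v_4], [v_0,v_1,v_5], [v_0,v_2,v_4], [v_1,v_2,v_3], [v_1,v_2,v_5], [v_2,v_3,v_4]

so the chain groups are C_0 ≅ Z^6, C_1 ≅ Z^12, C_2 ≅ Z^6.

The boundary map ∂_1: C_1 → C_0 sends each edge [p,q] (with p < q) to q − p.
This gives a 6×12 integer matrix of rank 5; reducing to Smith normal form yields diagonal entries (1,1,1,1,1).

Boundary ∂_2: C_2 → C_1 sends each 2-simplex [p,q,r] to [q,r] − [p,r] + [p,q]. For instance
  ∂[v_0,v_1,v_5] = [v_1,v_5] − [v_0,v_5] + [v_0,v_1],
  ∂[v_0,v_2,v_4] = [v_2,v_4] − [v_0,v_4] + [v_0,v_2].
The resulting 12×6 matrix has rank 6, and its Smith normal form has invariant factors (1,1,1,1,1,1).

Reading off H_k = ker ∂_k / im ∂_{k+1}:

  H_0: rank C_0 − rank ∂_1 = 6 − 5 = 1, and the invariant factors of ∂_1 are all 1, so H_0 ≅ Z.

H_0 = Z.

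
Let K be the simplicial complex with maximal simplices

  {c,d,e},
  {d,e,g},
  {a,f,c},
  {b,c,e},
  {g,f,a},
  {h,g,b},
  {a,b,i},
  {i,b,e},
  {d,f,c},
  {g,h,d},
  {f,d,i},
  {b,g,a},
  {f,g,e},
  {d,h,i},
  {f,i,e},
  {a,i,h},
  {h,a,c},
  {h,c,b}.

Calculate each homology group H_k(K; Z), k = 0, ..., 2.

We work with the vertex ordering a < b < c < d < e < f < g < h < i. The simplices of K, each written with vertices in increasing order, are:

  0-simplices (9): a, b, c, d, e, f, g, h, i
  1-simplices (27): ab, ac, af, ag, ah, ai, bc, be, bg, bh, bi, cd, ce, cf, ch, de, df, dg, dh, di, ef, eg, ei, fg, fi, gh, hi
  2-simplices (18): abg, abi, acf, ach, afg, ahi, bce, bch, bei, bgh, cde, cdf, deg, dfi, dgh, dhi, efg, efi

so the chain groups are C_0 ≅ Z^9, C_1 ≅ Z^27, C_2 ≅ Z^18.

The boundary map ∂_1: C_1 → C_0 maps an edge to its endpoints' difference, ∂[p,q] = q − p.
The resulting 9×27 matrix has rank 8, and its Smith normal form has invariant factors (1,1,1,1,1,1,1,1).

Boundary ∂_2: C_2 → C_1 maps a triangle to the signed sum of its edges. For instance
  ∂deg = eg − dg + de,
  ∂bgh = gh − bh + bg.
The resulting 27×18 matrix has rank 18, and its Smith normal form has invariant factors (1,1,1,1,1,1,1,1,1,1,1,1,1,1,1,1,1,2).

From H_k ≅ ker(∂_k) / im(∂_{k+1}) we obtain:

  H_0: rank C_0 − rank ∂_1 = 9 − 8 = 1, and the invariant factors of ∂_1 are all 1, so H_0 ≅ Z.
  H_1: rank ker ∂_1 − rank ∂_2 = (27 − 8) − 18 = 1, and ∂_2 has invariant factor 2 > 1, so H_1 ≅ Z ⊕ Z/2Z.
  H_2: rank ker ∂_2 − rank ∂_3 = (18 − 18) − 0 = 0, and there is no ∂_3, so H_2 ≅ 0.

As a check, the Euler characteristic is 9 − 27 + 18 = 0, which agrees with 1 − 1 + 0 = 0.

H_0 = Z,  H_1 = Z ⊕ Z/2Z,  H_2 = 0.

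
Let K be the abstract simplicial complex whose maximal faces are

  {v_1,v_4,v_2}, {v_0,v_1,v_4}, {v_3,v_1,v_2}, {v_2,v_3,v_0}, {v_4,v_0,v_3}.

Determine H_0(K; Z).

H_0 ≅ Z.

Order the vertices as v_0 < v_1 < v_2 < v_3 < v_4. Listing each simplex with vertices in this order, K has dimension 2 with simplices:

  0-simplices (5): [v_0], [v_1], [v_2], [v_3], [v_4]
  1-simplices (10): [v_0,v_1], [v_0,v_2], [v_0,v_3], [v_0,v_4], [v_1,v_2], [v_1,v_3], [v_1,v_4], [v_2,v_3], [v_2,v_4], [v_3,v_4]
  2-simplices (5): [v_0,v_1,v_4], [v_0,v_2,v_3], [v_0,v_3,v_4], [v_1,v_2,v_3], [v_1,v_2,v_4]

giving chain groups C_0 ≅ Z^5, C_1 ≅ Z^10, C_2 ≅ Z^5.

The boundary map ∂_1: C_1 → C_0 is given by ∂[p,q] = [q] − [p]. For instance
  ∂[v_1,v_2] = [v_2] − [v_1].
The 5×10 boundary matrix has rank 4 and Smith normal form diag(1,1,1,1).

Boundary ∂_2: C_2 → C_1 acts by ∂[p,q,r] = [q,r] − [p,r] + [p,q]. For instance
  ∂[v_0,v_1,v_4] = [v_1,v_4] − [v_0,v_4] + [v_0,v_1],
  ∂[v_1,v_2,v_4] = [v_2,v_4] − [v_1,v_4] + [v_1,v_2].
This gives a 10×5 integer matrix of rank 5; reducing to Smith normal form yields diagonal entries (1,1,1,1,1).

From H_k ≅ ker(∂_k) / im(∂_{k+1}) we obtain:

  H_0: rank C_0 − rank ∂_1 = 5 − 4 = 1, and the invariant factors of ∂_1 are all 1, so H_0 = Z.

(K is a triangulation of the Möbius band.)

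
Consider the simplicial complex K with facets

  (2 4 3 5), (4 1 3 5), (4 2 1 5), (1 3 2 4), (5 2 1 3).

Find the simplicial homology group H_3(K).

K has 5 vertices, 10 edges, 10 triangles, 5 3-simplices.
rank ∂_3 = 4, rank ∂_4 = 0 ⇒ b_3 = 5 − 4 − 0 = 1. So H_3 ≅ Z.

H_3 ≅ Z.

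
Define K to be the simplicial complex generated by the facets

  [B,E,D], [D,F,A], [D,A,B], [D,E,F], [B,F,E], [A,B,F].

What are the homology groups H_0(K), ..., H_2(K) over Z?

K has 5 vertices, 9 edges, 6 triangles.
rank ∂_0 = 0, rank ∂_1 = 4 ⇒ b_0 = 5 − 0 − 4 = 1; all invariant factors of ∂_1 are 1 so no torsion. So H_0 ≅ Z.
rank ∂_1 = 4, rank ∂_2 = 5 ⇒ b_1 = 9 − 4 − 5 = 0; all invariant factors of ∂_2 are 1 so no torsion. So H_1 ≅ 0.
rank ∂_2 = 5, rank ∂_3 = 0 ⇒ b_2 = 6 − 5 − 0 = 1. So H_2 ≅ Z.

H_0 ≅ Z,  H_1 = 0,  H_2 ≅ Z.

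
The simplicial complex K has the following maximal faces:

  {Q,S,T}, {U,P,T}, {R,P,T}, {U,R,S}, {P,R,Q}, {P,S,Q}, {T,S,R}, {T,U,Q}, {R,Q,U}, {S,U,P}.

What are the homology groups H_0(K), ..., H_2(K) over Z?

H_0 ≅ Z,  H_1 ≅ Z/2Z,  H_2 = 0.

K has 6 vertices, 15 edges, 10 triangles.
rank ∂_0 = 0, rank ∂_1 = 5 ⇒ b_0 = 6 − 0 − 5 = 1; all invariant factors of ∂_1 are 1 so no torsion. So H_0 = Z.
rank ∂_1 = 5, rank ∂_2 = 10 ⇒ b_1 = 15 − 5 − 10 = 0; ∂_2 has invariant factor(s) [2] giving torsion. So H_1 = Z/2Z.
rank ∂_2 = 10, rank ∂_3 = 0 ⇒ b_2 = 10 − 10 − 0 = 0. So H_2 = 0.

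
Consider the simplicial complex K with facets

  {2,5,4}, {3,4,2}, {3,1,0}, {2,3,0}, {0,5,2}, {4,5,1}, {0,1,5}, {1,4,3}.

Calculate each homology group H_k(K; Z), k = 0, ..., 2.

H_0 ≅ Z,  H_1 = 0,  H_2 ≅ Z.

Take the total order 0 < 1 < 2 < 3 < 4 < 5 on the vertex set. Then K (dimension 2) consists of the simplices:

  0-simplices (6): [0], [1], [2], [3], [4], [5]
  1-simplices (12): [0,1], [0,2], [0,3], [0,5], [1,3], [1,4], [1,5], [2,3], [2,4], [2,5], [3,4], [4,5]
  2-simplices (8): [0,1,3], [0,1,5], [0,2,3], [0,2,5], [1,3,4], [1,4,5], [2,3,4], [2,4,5]

giving chain groups C_0 ≅ Z^6, C_1 ≅ Z^12, C_2 ≅ Z^8.

∂_1: C_1 → C_0 maps an edge to its endpoints' difference, ∂[p,q] = q − p. For instance
  ∂[1,5] = [5] − [1].
The 6×12 boundary matrix has rank 5 and Smith normal form diag(1,1,1,1,1).

∂_2: C_2 → C_1 sends each 2-simplex [p,q,r] to [q,r] − [p,r] + [p,q]. For instance
  ∂[0,1,3] = [1,3] − [0,3] + [0,1],
  ∂[0,2,3] = [2,3] − [0,3] + [0,2].
The resulting 12×8 matrix has rank 7, and its Smith normal form has invariant factors (1,1,1,1,1,1,1).

Computing H_k = (kernel of ∂_k) / (image of ∂_{k+1}):

  H_0: rank C_0 − rank ∂_1 = 6 − 5 = 1, and the invariant factors of ∂_1 are all 1, so H_0 = Z.
  H_1: rank ker ∂_1 − rank ∂_2 = (12 − 5) − 7 = 0, and the invariant factors of ∂_2 are all 1, so H_1 = 0.
  H_2: rank ker ∂_2 − rank ∂_3 = (8 − 7) − 0 = 1, and there is no ∂_3, so H_2 = Z.

(K is a triangulation of the 2-sphere S^2.)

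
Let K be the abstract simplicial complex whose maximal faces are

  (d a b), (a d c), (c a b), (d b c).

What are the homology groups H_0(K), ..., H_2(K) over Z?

Take the total order a < b < c < d on the vertex set. Then K (dimension 2) consists of the simplices:

  0-simplices (4): a, b, c, d
  1-simplices (6): ab, ac, ad, bc, bd, cd
  2-simplices (4): abc, abd, acd, bcd

giving chain groups C_0 ≅ Z^4, C_1 ≅ Z^6, C_2 ≅ Z^4.

The boundary map ∂_1: C_1 → C_0 maps an edge to its endpoints' difference, ∂[p,q] = q − p.
The resulting 4×6 matrix has rank 3, and its Smith normal form has invariant factors (1,1,1).

The boundary map ∂_2: C_2 → C_1 sends each 2-simplex [p,q,r] to [q,r] − [p,r] + [p,q]. For instance
  ∂acd = cd − ad + ac,
  ∂abc = bc − ac + ab.
This gives a 6×4 integer matrix of rank 3; reducing to Smith normal form yields diagonal entries (1,1,1).

From H_k ≅ ker(∂_k) / im(∂_{k+1}) we obtain:

  H_0: rank C_0 − rank ∂_1 = 4 − 3 = 1, and the invariant factors of ∂_1 are all 1, so H_0 ≅ Z.
  H_1: rank ker ∂_1 − rank ∂_2 = (6 − 3) − 3 = 0, and the invariant factors of ∂_2 are all 1, so H_1 ≅ 0.
  H_2: rank ker ∂_2 − rank ∂_3 = (4 − 3) − 0 = 1, and there is no ∂_3, so H_2 ≅ Z.

As a check, the Euler characteristic is 4 − 6 + 4 = 2, which agrees with 1 − 0 + 1 = 2.
(K is a triangulation of the 2-sphere S^2.)

H_0 = Z,  H_1 = 0,  H_2 = Z.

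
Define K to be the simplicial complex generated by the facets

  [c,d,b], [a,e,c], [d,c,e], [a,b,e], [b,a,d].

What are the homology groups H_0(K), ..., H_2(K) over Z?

H_0 ≅ Z,  H_1 ≅ Z,  H_2 = 0.

Take the total order a < b < c < d < e on the vertex set. Then K (dimension 2) consists of the simplices:

  0-simplices (5): a, b, c, d, e
  1-simplices (10): ab, ac, ad, ae, bc, bd, be, cd, ce, de
  2-simplices (5): abd, abe, ace, bcd, cde

Hence C_0 ≅ Z^5, C_1 ≅ Z^10, C_2 ≅ Z^5.

Boundary ∂_1: C_1 → C_0 is given by ∂[p,q] = [q] − [p]. For instance
  ∂ac = c − a.
The resulting 5×10 matrix has rank 4, and its Smith normal form has invariant factors (1,1,1,1).

Boundary ∂_2: C_2 → C_1 maps a triangle to the signed sum of its edges. For instance
  ∂abd = bd − ad + ab,
  ∂bcd = cd − bd + bc.
This gives a 10×5 integer matrix of rank 5; reducing to Smith normal form yields diagonal entries (1,1,1,1,1).

Computing H_k = (kernel of ∂_k) / (image of ∂_{k+1}):

  H_0: rank C_0 − rank ∂_1 = 5 − 4 = 1, and the invariant factors of ∂_1 are all 1, so H_0 ≅ Z.
  H_1: rank ker ∂_1 − rank ∂_2 = (10 − 4) − 5 = 1, and the invariant factors of ∂_2 are all 1, so H_1 ≅ Z.
  H_2: rank ker ∂_2 − rank ∂_3 = (5 − 5) − 0 = 0, and there is no ∂_3, so H_2 ≅ 0.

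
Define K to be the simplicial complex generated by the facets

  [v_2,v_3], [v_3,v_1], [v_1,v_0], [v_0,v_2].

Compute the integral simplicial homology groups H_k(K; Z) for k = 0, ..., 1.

H_0 ≅ Z,  H_1 ≅ Z.

Order the vertices as v_0 < v_1 < v_2 < v_3. Listing each simplex with vertices in this order, K has dimension 1 with simplices:

  0-simplices (4): [v_0], [v_1], [v_2], [v_3]
  1-simplices (4): [v_0,v_1], [v_0,v_2], [v_1,v_3], [v_2,v_3]

giving chain groups C_0 ≅ Z^4, C_1 ≅ Z^4.

Boundary ∂_1: C_1 → C_0 maps an edge to its endpoints' difference, ∂[p,q] = q − p. For instance
  ∂[v_2,v_3] = [v_3] − [v_2].
This gives a 4×4 integer matrix of rank 3; reducing to Smith normal form yields diagonal entries (1,1,1).

Reading off H_k = ker ∂_k / im ∂_{k+1}:

  H_0: rank C_0 − rank ∂_1 = 4 − 3 = 1, and the invariant factors of ∂_1 are all 1, so H_0 = Z.
  H_1: rank ker ∂_1 − rank ∂_2 = (4 − 3) − 0 = 1, and there is no ∂_2, so H_1 = Z.

As a check, the Euler characteristic is 4 − 4 = 0, which agrees with 1 − 1 = 0.
(K is a triangulation of the circle S^1.)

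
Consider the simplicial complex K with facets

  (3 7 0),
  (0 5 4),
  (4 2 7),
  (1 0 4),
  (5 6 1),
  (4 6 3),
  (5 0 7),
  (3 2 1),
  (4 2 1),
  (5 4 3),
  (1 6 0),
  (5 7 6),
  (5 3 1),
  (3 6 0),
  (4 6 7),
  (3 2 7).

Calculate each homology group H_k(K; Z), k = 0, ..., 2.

Take the total order 0 < 1 < 2 < 3 < 4 < 5 < 6 < 7 on the vertex set. Then K (dimension 2) consists of the simplices:

  0-simplices (8): [0], [1], [2], [3], [4], [5], [6], [7]
  1-simplices (24): (24 of them)
  2-simplices (16): [0,1,4], [0,1,6], [0,3,6], [0,3,7], [0,4,5], [0,5,7], [1,2,3], [1,2,4], [1,3,5], [1,5,6], [2,3,7], [2,4,7], [3,4,5], [3,4,6], [4,6,7], [5,6,7]

giving chain groups C_0 ≅ Z^8, C_1 ≅ Z^24, C_2 ≅ Z^16.

Boundary ∂_1: C_1 → C_0 is given by ∂[p,q] = [q] − [p]. For instance
  ∂[0,7] = [7] − [0].
The resulting 8×24 matrix has rank 7, and its Smith normal form has invariant factors (1,1,1,1,1,1,1).

Boundary ∂_2: C_2 → C_1 maps a triangle to the signed sum of its edges. For instance
  ∂[0,5,7] = [5,7] − [0,7] + [0,5],
  ∂[1,2,4] = [2,4] − [1,4] + [1,2].
This gives a 24×16 integer matrix of rank 15; reducing to Smith normal form yields diagonal entries (1,1,1,1,1,1,1,1,1,1,1,1,1,1,1).

From H_k ≅ ker(∂_k) / im(∂_{k+1}) we obtain:

  H_0: rank C_0 − rank ∂_1 = 8 − 7 = 1, and the invariant factors of ∂_1 are all 1, so H_0 ≅ Z.
  H_1: rank ker ∂_1 − rank ∂_2 = (24 − 7) − 15 = 2, and the invariant factors of ∂_2 are all 1, so H_1 ≅ Z^2.
  H_2: rank ker ∂_2 − rank ∂_3 = (16 − 15) − 0 = 1, and there is no ∂_3, so H_2 ≅ Z.

H_0 ≅ Z,  H_1 ≅ Z^2,  H_2 ≅ Z.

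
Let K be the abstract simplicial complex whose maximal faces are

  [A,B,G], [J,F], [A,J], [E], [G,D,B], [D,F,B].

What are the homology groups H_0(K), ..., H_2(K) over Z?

H_0 = Z^2,  H_1 = Z,  H_2 = 0.

Order the vertices as A < B < D < E < F < G < J. Listing each simplex with vertices in this order, K has dimension 2 with simplices:

  0-simplices (7): A, B, D, E, F, G, J
  1-simplices (9): AB, AG, AJ, BD, BF, BG, DF, DG, FJ
  2-simplices (3): ABG, BDF, BDG

so the chain groups are C_0 ≅ Z^7, C_1 ≅ Z^9, C_2 ≅ Z^3.

The boundary map ∂_1: C_1 → C_0 sends each edge [p,q] (with p < q) to q − p. For instance
  ∂FJ = J − F.
This gives a 7×9 integer matrix of rank 5; reducing to Smith normal form yields diagonal entries (1,1,1,1,1).

Boundary ∂_2: C_2 → C_1 sends each 2-simplex [p,q,r] to [q,r] − [p,r] + [p,q]. For instance
  ∂BDF = DF − BF + BD,
  ∂ABG = BG − AG + AB.
The 9×3 boundary matrix has rank 3 and Smith normal form diag(1,1,1).

Computing H_k = (kernel of ∂_k) / (image of ∂_{k+1}):

  H_0: rank C_0 − rank ∂_1 = 7 − 5 = 2, and the invariant factors of ∂_1 are all 1, so H_0 ≅ Z^2.
  H_1: rank ker ∂_1 − rank ∂_2 = (9 − 5) − 3 = 1, and the invariant factors of ∂_2 are all 1, so H_1 ≅ Z.
  H_2: rank ker ∂_2 − rank ∂_3 = (3 − 3) − 0 = 0, and there is no ∂_3, so H_2 ≅ 0.

As a check, the Euler characteristic is 7 − 9 + 3 = 1, which agrees with 2 − 1 + 0 = 1.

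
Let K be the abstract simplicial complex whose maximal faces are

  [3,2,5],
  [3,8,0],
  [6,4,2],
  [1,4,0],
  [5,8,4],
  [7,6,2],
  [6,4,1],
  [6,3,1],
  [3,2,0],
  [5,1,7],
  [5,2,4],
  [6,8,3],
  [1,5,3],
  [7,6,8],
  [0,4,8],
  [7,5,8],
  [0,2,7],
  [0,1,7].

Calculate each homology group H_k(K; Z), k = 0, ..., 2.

H_0 ≅ Z,  H_1 ≅ Z^2,  H_2 ≅ Z.

Order the vertices as 0 < 1 < 2 < 3 < 4 < 5 < 6 < 7 < 8. Listing each simplex with vertices in this order, K has dimension 2 with simplices:

  0-simplices (9): [0], [1], [2], [3], [4], [5], [6], [7], [8]
  1-simplices (27): (27 of them)
  2-simplices (18): [0,1,4], [0,1,7], [0,2,3], [0,2,7], [0,3,8], [0,4,8], [1,3,5], [1,3,6], [1,4,6], [1,5,7], [2,3,5], [2,4,5], [2,4,6], [2,6,7], [3,6,8], [4,5,8], [5,7,8], [6,7,8]

Hence C_0 ≅ Z^9, C_1 ≅ Z^27, C_2 ≅ Z^18.

∂_1: C_1 → C_0 maps an edge to its endpoints' difference, ∂[p,q] = q − p. For instance
  ∂[3,5] = [5] − [3].
The 9×27 boundary matrix has rank 8 and Smith normal form diag(1,1,1,1,1,1,1,1).

The boundary map ∂_2: C_2 → C_1 acts by ∂[p,q,r] = [q,r] − [p,r] + [p,q]. For instance
  ∂[1,3,5] = [3,5] − [1,5] + [1,3],
  ∂[0,4,8] = [4,8] − [0,8] + [0,4].
This gives a 27×18 integer matrix of rank 17; reducing to Smith normal form yields diagonal entries (1,1,1,1,1,1,1,1,1,1,1,1,1,1,1,1,1).

From H_k ≅ ker(∂_k) / im(∂_{k+1}) we obtain:

  H_0: rank C_0 − rank ∂_1 = 9 − 8 = 1, and the invariant factors of ∂_1 are all 1, so H_0 ≅ Z.
  H_1: rank ker ∂_1 − rank ∂_2 = (27 − 8) − 17 = 2, and the invariant factors of ∂_2 are all 1, so H_1 ≅ Z^2.
  H_2: rank ker ∂_2 − rank ∂_3 = (18 − 17) − 0 = 1, and there is no ∂_3, so H_2 ≅ Z.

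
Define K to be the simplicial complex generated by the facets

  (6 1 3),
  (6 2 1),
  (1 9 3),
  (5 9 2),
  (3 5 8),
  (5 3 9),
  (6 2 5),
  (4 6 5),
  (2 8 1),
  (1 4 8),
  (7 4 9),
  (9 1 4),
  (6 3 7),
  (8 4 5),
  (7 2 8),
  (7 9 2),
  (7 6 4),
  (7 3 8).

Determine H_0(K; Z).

H_0 = Z.

Take the total order 1 < 2 < 3 < 4 < 5 < 6 < 7 < 8 < 9 on the vertex set. Then K (dimension 2) consists of the simplices:

  0-simplices (9): [1], [2], [3], [4], [5], [6], [7], [8], [9]
  1-simplices (27): (27 of them)
  2-simplices (18): [1,2,6], [1,2,8], [1,3,6], [1,3,9], [1,4,8], [1,4,9], [2,5,6], [2,5,9], [2,7,8], [2,7,9], [3,5,8], [3,5,9], [3,6,7], [3,7,8], [4,5,6], [4,5,8], [4,6,7], [4,7,9]

giving chain groups C_0 ≅ Z^9, C_1 ≅ Z^27, C_2 ≅ Z^18.

∂_1: C_1 → C_0 is given by ∂[p,q] = [q] − [p].
This gives a 9×27 integer matrix of rank 8; reducing to Smith normal form yields diagonal entries (1,1,1,1,1,1,1,1).

The boundary map ∂_2: C_2 → C_1 sends each 2-simplex [p,q,r] to [q,r] − [p,r] + [p,q]. For instance
  ∂[1,2,6] = [2,6] − [1,6] + [1,2],
  ∂[1,4,9] = [4,9] − [1,9] + [1,4].
As a 27×18 matrix over Z this has rank 17, with invariant factors (1,1,1,1,1,1,1,1,1,1,1,1,1,1,1,1,1).

Reading off H_k = ker ∂_k / im ∂_{k+1}:

  H_0: rank C_0 − rank ∂_1 = 9 − 8 = 1, and the invariant factors of ∂_1 are all 1, so H_0 = Z.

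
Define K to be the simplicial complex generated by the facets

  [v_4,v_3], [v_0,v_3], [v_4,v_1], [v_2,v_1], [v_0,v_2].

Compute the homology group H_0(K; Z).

Fix the vertex order v_0 < v_1 < v_2 < v_3 < v_4 and write every simplex with vertices in increasing order. Then dim K = 1 and the simplices of K are:

  0-simplices (5): [v_0], [v_1], [v_2], [v_3], [v_4]
  1-simplices (5): [v_0,v_2], [v_0,v_3], [v_1,v_2], [v_1,v_4], [v_3,v_4]

giving chain groups C_0 ≅ Z^5, C_1 ≅ Z^5.

∂_1: C_1 → C_0 sends each edge [p,q] (with p < q) to q − p.
The 5×5 boundary matrix has rank 4 and Smith normal form diag(1,1,1,1).

Reading off H_k = ker ∂_k / im ∂_{k+1}:

  H_0: rank C_0 − rank ∂_1 = 5 − 4 = 1, and the invariant factors of ∂_1 are all 1, so H_0 = Z.

H_0 ≅ Z.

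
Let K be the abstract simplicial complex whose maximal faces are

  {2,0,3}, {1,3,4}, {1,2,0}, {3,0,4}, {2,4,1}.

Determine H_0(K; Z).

K has 5 vertices, 10 edges, 5 triangles.
rank ∂_0 = 0, rank ∂_1 = 4 ⇒ b_0 = 5 − 0 − 4 = 1; all invariant factors of ∂_1 are 1 so no torsion. So H_0 ≅ Z.

H_0 ≅ Z.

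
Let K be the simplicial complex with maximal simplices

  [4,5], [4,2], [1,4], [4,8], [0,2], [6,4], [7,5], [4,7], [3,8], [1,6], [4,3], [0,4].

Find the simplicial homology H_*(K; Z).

Order the vertices as 0 < 1 < 2 < 3 < 4 < 5 < 6 < 7 < 8. Listing each simplex with vertices in this order, K has dimension 1 with simplices:

  0-simplices (9): [0], [1], [2], [3], [4], [5], [6], [7], [8]
  1-simplices (12): [0,2], [0,4], [1,4], [1,6], [2,4], [3,4], [3,8], [4,5], [4,6], [4,7], [4,8], [5,7]

so the chain groups are C_0 ≅ Z^9, C_1 ≅ Z^12.

∂_1: C_1 → C_0 sends each edge [p,q] (with p < q) to q − p. For instance
  ∂[3,8] = [8] − [3].
The 9×12 boundary matrix has rank 8 and Smith normal form diag(1,1,1,1,1,1,1,1).

From H_k ≅ ker(∂_k) / im(∂_{k+1}) we obtain:

  H_0: rank C_0 − rank ∂_1 = 9 − 8 = 1, and the invariant factors of ∂_1 are all 1, so H_0 ≅ Z.
  H_1: rank ker ∂_1 − rank ∂_2 = (12 − 8) − 0 = 4, and there is no ∂_2, so H_1 ≅ Z^4.

H_0 ≅ Z,  H_1 ≅ Z^4.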